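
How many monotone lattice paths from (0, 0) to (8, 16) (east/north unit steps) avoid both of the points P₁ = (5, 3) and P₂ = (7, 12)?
Number of paths = 467571

Inclusion–exclusion. Total paths: C(24, 8) = 735471. Through P₁: C(8, 5)·C(16, 3) = 31360. Through P₂: C(19, 7)·C(5, 1) = 251940. Since P₁ is strictly southwest of P₂, a monotone path through both must visit P₁ then P₂; paths through both = C(8, 5)·C(11, 2)·C(5, 1) = 15400. Avoid both = 735471 − 31360 − 251940 + 15400 = 467571.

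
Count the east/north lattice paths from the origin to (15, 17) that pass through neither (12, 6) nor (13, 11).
Number of paths = 492192144

Inclusion–exclusion. Total paths: C(32, 15) = 565722720. Through P₁: C(18, 12)·C(14, 3) = 6757296. Through P₂: C(24, 13)·C(8, 2) = 69892032. Since P₁ is strictly southwest of P₂, a monotone path through both must visit P₁ then P₂; paths through both = C(18, 12)·C(6, 1)·C(8, 2) = 3118752. Avoid both = 565722720 − 6757296 − 69892032 + 3118752 = 492192144.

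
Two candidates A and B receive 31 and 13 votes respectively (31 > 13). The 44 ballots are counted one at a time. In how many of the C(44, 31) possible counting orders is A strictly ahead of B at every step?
Strict-lead orderings = 21238169904

Total orderings of the 44 votes with 31 for A: C(44, 31) = 51915526432. By the Bertrand ballot formula (Cycle Lemma / reflection principle), the number of orderings in which A is strictly ahead of B throughout is (p − q)/(p + q) · C(p + q, p) = (31 − 13)/(31 + 13) · 51915526432 = 21238169904.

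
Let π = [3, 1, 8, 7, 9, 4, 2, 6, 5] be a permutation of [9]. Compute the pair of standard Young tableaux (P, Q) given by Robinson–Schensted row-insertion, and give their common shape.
P = [1, 2, 5] / [3, 4, 6] / [7, 9] / [8];  Q = [1, 3, 5] / [2, 4, 8] / [6, 9] / [7];  common shape = (3, 3, 2, 1)

Row-insert the values π_1, π_2, … into P one at a time, bumping the leftmost entry strictly greater than the inserted value down to the next row. The recording tableau Q records, in position (i, j), the step at which that cell was added to P.
  Insert 3 (step 1): P = [3];  Q = [1]
  Insert 1 (step 2): P = [1] / [3];  Q = [1] / [2]
  Insert 8 (step 3): P = [1, 8] / [3];  Q = [1, 3] / [2]
  Insert 7 (step 4): P = [1, 7] / [3, 8];  Q = [1, 3] / [2, 4]
  Insert 9 (step 5): P = [1, 7, 9] / [3, 8];  Q = [1, 3, 5] / [2, 4]
  Insert 4 (step 6): P = [1, 4, 9] / [3, 7] / [8];  Q = [1, 3, 5] / [2, 4] / [6]
  Insert 2 (step 7): P = [1, 2, 9] / [3, 4] / [7] / [8];  Q = [1, 3, 5] / [2, 4] / [6] / [7]
  Insert 6 (step 8): P = [1, 2, 6] / [3, 4, 9] / [7] / [8];  Q = [1, 3, 5] / [2, 4, 8] / [6] / [7]
  Insert 5 (step 9): P = [1, 2, 5] / [3, 4, 6] / [7, 9] / [8];  Q = [1, 3, 5] / [2, 4, 8] / [6, 9] / [7]
Final shape: (3, 3, 2, 1).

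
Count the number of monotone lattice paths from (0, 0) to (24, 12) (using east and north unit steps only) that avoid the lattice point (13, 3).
Number of paths = 1157620100

Total paths from (0, 0) to (24, 12): C(36, 24) = 1251677700. Paths through (13, 3): (paths (0, 0) → (13, 3)) × (paths (13, 3) → (24, 12)) = C(16, 13) · C(20, 11) = 560 · 167960 = 94057600. Avoidance count = 1251677700 − 94057600 = 1157620100.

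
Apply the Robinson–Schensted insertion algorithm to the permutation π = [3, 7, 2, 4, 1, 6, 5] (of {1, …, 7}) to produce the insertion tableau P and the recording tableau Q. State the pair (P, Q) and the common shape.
P = [1, 4, 5] / [2, 6] / [3, 7];  Q = [1, 2, 6] / [3, 4] / [5, 7];  common shape = (3, 2, 2)

Row-insert the values π_1, π_2, … into P one at a time, bumping the leftmost entry strictly greater than the inserted value down to the next row. The recording tableau Q records, in position (i, j), the step at which that cell was added to P.
  Insert 3 (step 1): P = [3];  Q = [1]
  Insert 7 (step 2): P = [3, 7];  Q = [1, 2]
  Insert 2 (step 3): P = [2, 7] / [3];  Q = [1, 2] / [3]
  Insert 4 (step 4): P = [2, 4] / [3, 7];  Q = [1, 2] / [3, 4]
  Insert 1 (step 5): P = [1, 4] / [2, 7] / [3];  Q = [1, 2] / [3, 4] / [5]
  Insert 6 (step 6): P = [1, 4, 6] / [2, 7] / [3];  Q = [1, 2, 6] / [3, 4] / [5]
  Insert 5 (step 7): P = [1, 4, 5] / [2, 6] / [3, 7];  Q = [1, 2, 6] / [3, 4] / [5, 7]
Final shape: (3, 2, 2).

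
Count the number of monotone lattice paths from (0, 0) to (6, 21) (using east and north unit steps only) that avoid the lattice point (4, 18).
Number of paths = 222860

Total paths from (0, 0) to (6, 21): C(27, 6) = 296010. Paths through (4, 18): (paths (0, 0) → (4, 18)) × (paths (4, 18) → (6, 21)) = C(22, 4) · C(5, 2) = 7315 · 10 = 73150. Avoidance count = 296010 − 73150 = 222860.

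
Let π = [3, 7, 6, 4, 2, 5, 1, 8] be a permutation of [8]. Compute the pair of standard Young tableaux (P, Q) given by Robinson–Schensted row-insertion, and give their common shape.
P = [1, 4, 5, 8] / [2] / [3] / [6] / [7];  Q = [1, 2, 6, 8] / [3] / [4] / [5] / [7];  common shape = (4, 1, 1, 1, 1)

Row-insert the values π_1, π_2, … into P one at a time, bumping the leftmost entry strictly greater than the inserted value down to the next row. The recording tableau Q records, in position (i, j), the step at which that cell was added to P.
  Insert 3 (step 1): P = [3];  Q = [1]
  Insert 7 (step 2): P = [3, 7];  Q = [1, 2]
  Insert 6 (step 3): P = [3, 6] / [7];  Q = [1, 2] / [3]
  Insert 4 (step 4): P = [3, 4] / [6] / [7];  Q = [1, 2] / [3] / [4]
  Insert 2 (step 5): P = [2, 4] / [3] / [6] / [7];  Q = [1, 2] / [3] / [4] / [5]
  Insert 5 (step 6): P = [2, 4, 5] / [3] / [6] / [7];  Q = [1, 2, 6] / [3] / [4] / [5]
  Insert 1 (step 7): P = [1, 4, 5] / [2] / [3] / [6] / [7];  Q = [1, 2, 6] / [3] / [4] / [5] / [7]
  Insert 8 (step 8): P = [1, 4, 5, 8] / [2] / [3] / [6] / [7];  Q = [1, 2, 6, 8] / [3] / [4] / [5] / [7]
Final shape: (4, 1, 1, 1, 1).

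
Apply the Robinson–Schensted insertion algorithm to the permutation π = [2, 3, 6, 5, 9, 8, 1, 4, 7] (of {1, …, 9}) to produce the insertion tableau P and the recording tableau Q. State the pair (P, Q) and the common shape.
P = [1, 3, 4, 7] / [2, 5, 8] / [6, 9];  Q = [1, 2, 3, 5] / [4, 6, 9] / [7, 8];  common shape = (4, 3, 2)

Row-insert the values π_1, π_2, … into P one at a time, bumping the leftmost entry strictly greater than the inserted value down to the next row. The recording tableau Q records, in position (i, j), the step at which that cell was added to P.
  Insert 2 (step 1): P = [2];  Q = [1]
  Insert 3 (step 2): P = [2, 3];  Q = [1, 2]
  Insert 6 (step 3): P = [2, 3, 6];  Q = [1, 2, 3]
  Insert 5 (step 4): P = [2, 3, 5] / [6];  Q = [1, 2, 3] / [4]
  Insert 9 (step 5): P = [2, 3, 5, 9] / [6];  Q = [1, 2, 3, 5] / [4]
  Insert 8 (step 6): P = [2, 3, 5, 8] / [6, 9];  Q = [1, 2, 3, 5] / [4, 6]
  Insert 1 (step 7): P = [1, 3, 5, 8] / [2, 9] / [6];  Q = [1, 2, 3, 5] / [4, 6] / [7]
  Insert 4 (step 8): P = [1, 3, 4, 8] / [2, 5] / [6, 9];  Q = [1, 2, 3, 5] / [4, 6] / [7, 8]
  Insert 7 (step 9): P = [1, 3, 4, 7] / [2, 5, 8] / [6, 9];  Q = [1, 2, 3, 5] / [4, 6, 9] / [7, 8]
Final shape: (4, 3, 2).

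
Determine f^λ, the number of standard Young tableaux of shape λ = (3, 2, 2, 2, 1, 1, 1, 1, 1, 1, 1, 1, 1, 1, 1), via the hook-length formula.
# SYT of shape (3, 2, 2, 2, 1, 1, 1, 1, 1, 1, 1, 1, 1, 1, 1) = 43776

Hook-length formula: f^λ = n! / Π hook(c), product over all cells c of the Young diagram. For λ = (3, 2, 2, 2, 1, 1, 1, 1, 1, 1, 1, 1, 1, 1, 1), n = 20 boxes. Hook lengths by row (left-to-right, top-to-bottom): [17, 5, 1]; [15, 3]; [14, 2]; [13, 1]; [11]; [10]; [9]; [8]; [7]; [6]; [5]; [4]; [3]; [2]; [1]. Product of hooks = 55576160640000. So f^λ = 20! / 55576160640000 = 2432902008176640000 / 55576160640000 = 43776.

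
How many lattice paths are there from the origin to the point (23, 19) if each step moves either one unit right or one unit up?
Number of paths = 446775310800

A monotone lattice path from (0, 0) to (23, 19) consists of 23 east steps and 19 north steps in some order, so it is determined by which 23 of the 42 steps are east. The count is C(42, 23) = 446775310800.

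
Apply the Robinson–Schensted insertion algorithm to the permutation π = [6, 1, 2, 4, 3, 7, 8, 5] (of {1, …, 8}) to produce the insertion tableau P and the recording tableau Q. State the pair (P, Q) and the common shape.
P = [1, 2, 3, 5, 8] / [4, 7] / [6];  Q = [1, 3, 4, 6, 7] / [2, 8] / [5];  common shape = (5, 2, 1)

Row-insert the values π_1, π_2, … into P one at a time, bumping the leftmost entry strictly greater than the inserted value down to the next row. The recording tableau Q records, in position (i, j), the step at which that cell was added to P.
  Insert 6 (step 1): P = [6];  Q = [1]
  Insert 1 (step 2): P = [1] / [6];  Q = [1] / [2]
  Insert 2 (step 3): P = [1, 2] / [6];  Q = [1, 3] / [2]
  Insert 4 (step 4): P = [1, 2, 4] / [6];  Q = [1, 3, 4] / [2]
  Insert 3 (step 5): P = [1, 2, 3] / [4] / [6];  Q = [1, 3, 4] / [2] / [5]
  Insert 7 (step 6): P = [1, 2, 3, 7] / [4] / [6];  Q = [1, 3, 4, 6] / [2] / [5]
  Insert 8 (step 7): P = [1, 2, 3, 7, 8] / [4] / [6];  Q = [1, 3, 4, 6, 7] / [2] / [5]
  Insert 5 (step 8): P = [1, 2, 3, 5, 8] / [4, 7] / [6];  Q = [1, 3, 4, 6, 7] / [2, 8] / [5]
Final shape: (5, 2, 1).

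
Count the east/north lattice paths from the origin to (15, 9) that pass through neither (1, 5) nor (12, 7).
Number of paths = 789944

Inclusion–exclusion. Total paths: C(24, 15) = 1307504. Through P₁: C(6, 1)·C(18, 14) = 18360. Through P₂: C(19, 12)·C(5, 3) = 503880. Since P₁ is strictly southwest of P₂, a monotone path through both must visit P₁ then P₂; paths through both = C(6, 1)·C(13, 11)·C(5, 3) = 4680. Avoid both = 1307504 − 18360 − 503880 + 4680 = 789944.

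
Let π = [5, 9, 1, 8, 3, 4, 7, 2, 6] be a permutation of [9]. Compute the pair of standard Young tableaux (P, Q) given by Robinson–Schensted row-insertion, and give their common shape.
P = [1, 2, 4, 6] / [3, 7] / [5, 8] / [9];  Q = [1, 2, 6, 7] / [3, 4] / [5, 9] / [8];  common shape = (4, 2, 2, 1)

Row-insert the values π_1, π_2, … into P one at a time, bumping the leftmost entry strictly greater than the inserted value down to the next row. The recording tableau Q records, in position (i, j), the step at which that cell was added to P.
  Insert 5 (step 1): P = [5];  Q = [1]
  Insert 9 (step 2): P = [5, 9];  Q = [1, 2]
  Insert 1 (step 3): P = [1, 9] / [5];  Q = [1, 2] / [3]
  Insert 8 (step 4): P = [1, 8] / [5, 9];  Q = [1, 2] / [3, 4]
  Insert 3 (step 5): P = [1, 3] / [5, 8] / [9];  Q = [1, 2] / [3, 4] / [5]
  Insert 4 (step 6): P = [1, 3, 4] / [5, 8] / [9];  Q = [1, 2, 6] / [3, 4] / [5]
  Insert 7 (step 7): P = [1, 3, 4, 7] / [5, 8] / [9];  Q = [1, 2, 6, 7] / [3, 4] / [5]
  Insert 2 (step 8): P = [1, 2, 4, 7] / [3, 8] / [5] / [9];  Q = [1, 2, 6, 7] / [3, 4] / [5] / [8]
  Insert 6 (step 9): P = [1, 2, 4, 6] / [3, 7] / [5, 8] / [9];  Q = [1, 2, 6, 7] / [3, 4] / [5, 9] / [8]
Final shape: (4, 2, 2, 1).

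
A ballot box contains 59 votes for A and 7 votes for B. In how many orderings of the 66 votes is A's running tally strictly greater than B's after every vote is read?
Strict-lead orderings = 613591680

Total orderings of the 66 votes with 59 for A: C(66, 59) = 778789440. By the Bertrand ballot formula (Cycle Lemma / reflection principle), the number of orderings in which A is strictly ahead of B throughout is (p − q)/(p + q) · C(p + q, p) = (59 − 7)/(59 + 7) · 778789440 = 613591680.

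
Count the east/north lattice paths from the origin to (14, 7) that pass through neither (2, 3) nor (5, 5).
Number of paths = 89720

Inclusion–exclusion. Total paths: C(21, 14) = 116280. Through P₁: C(5, 2)·C(16, 12) = 18200. Through P₂: C(10, 5)·C(11, 9) = 13860. Since P₁ is strictly southwest of P₂, a monotone path through both must visit P₁ then P₂; paths through both = C(5, 2)·C(5, 3)·C(11, 9) = 5500. Avoid both = 116280 − 18200 − 13860 + 5500 = 89720.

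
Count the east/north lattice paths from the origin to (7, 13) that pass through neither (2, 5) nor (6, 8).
Number of paths = 36885

Inclusion–exclusion. Total paths: C(20, 7) = 77520. Through P₁: C(7, 2)·C(13, 5) = 27027. Through P₂: C(14, 6)·C(6, 1) = 18018. Since P₁ is strictly southwest of P₂, a monotone path through both must visit P₁ then P₂; paths through both = C(7, 2)·C(7, 4)·C(6, 1) = 4410. Avoid both = 77520 − 27027 − 18018 + 4410 = 36885.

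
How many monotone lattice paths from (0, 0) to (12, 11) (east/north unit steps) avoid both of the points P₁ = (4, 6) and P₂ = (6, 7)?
Number of paths = 853748

Inclusion–exclusion. Total paths: C(23, 12) = 1352078. Through P₁: C(10, 4)·C(13, 8) = 270270. Through P₂: C(13, 6)·C(10, 6) = 360360. Since P₁ is strictly southwest of P₂, a monotone path through both must visit P₁ then P₂; paths through both = C(10, 4)·C(3, 2)·C(10, 6) = 132300. Avoid both = 1352078 − 270270 − 360360 + 132300 = 853748.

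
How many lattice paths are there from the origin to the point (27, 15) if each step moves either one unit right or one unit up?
Number of paths = 98672427616

A monotone lattice path from (0, 0) to (27, 15) consists of 27 east steps and 15 north steps in some order, so it is determined by which 27 of the 42 steps are east. The count is C(42, 27) = 98672427616.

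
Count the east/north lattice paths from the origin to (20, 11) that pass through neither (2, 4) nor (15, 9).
Number of paths = 52703151

Inclusion–exclusion. Total paths: C(31, 20) = 84672315. Through P₁: C(6, 2)·C(25, 18) = 7210500. Through P₂: C(24, 15)·C(7, 5) = 27457584. Since P₁ is strictly southwest of P₂, a monotone path through both must visit P₁ then P₂; paths through both = C(6, 2)·C(18, 13)·C(7, 5) = 2698920. Avoid both = 84672315 − 7210500 − 27457584 + 2698920 = 52703151.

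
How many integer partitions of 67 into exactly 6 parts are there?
p(67, 6 parts) = 21301

Partitions of n into exactly k parts are in bijection with partitions of n − k into at most k parts (subtract 1 from each part). So p(67, exactly 6) = p(61, parts ≤ 6). Computing via the recurrence p(m, j) = p(m, j−1) + p(m−j, j) gives 21301.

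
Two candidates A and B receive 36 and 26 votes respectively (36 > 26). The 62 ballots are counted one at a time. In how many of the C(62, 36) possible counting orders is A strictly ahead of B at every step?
Strict-lead orderings = 33833779021731045

Total orderings of the 62 votes with 36 for A: C(62, 36) = 209769429934732479. By the Bertrand ballot formula (Cycle Lemma / reflection principle), the number of orderings in which A is strictly ahead of B throughout is (p − q)/(p + q) · C(p + q, p) = (36 − 26)/(36 + 26) · 209769429934732479 = 33833779021731045.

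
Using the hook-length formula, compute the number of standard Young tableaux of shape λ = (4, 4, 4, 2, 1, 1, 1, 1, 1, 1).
# SYT of shape (4, 4, 4, 2, 1, 1, 1, 1, 1, 1) = 14244300

Hook-length formula: f^λ = n! / Π hook(c), product over all cells c of the Young diagram. For λ = (4, 4, 4, 2, 1, 1, 1, 1, 1, 1), n = 20 boxes. Hook lengths by row (left-to-right, top-to-bottom): [13, 6, 4, 3]; [12, 5, 3, 2]; [11, 4, 2, 1]; [8, 1]; [6]; [5]; [4]; [3]; [2]; [1]. Product of hooks = 170798284800. So f^λ = 20! / 170798284800 = 2432902008176640000 / 170798284800 = 14244300.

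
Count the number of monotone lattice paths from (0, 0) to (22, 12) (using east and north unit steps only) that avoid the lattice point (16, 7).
Number of paths = 435091506

Total paths from (0, 0) to (22, 12): C(34, 22) = 548354040. Paths through (16, 7): (paths (0, 0) → (16, 7)) × (paths (16, 7) → (22, 12)) = C(23, 16) · C(11, 6) = 245157 · 462 = 113262534. Avoidance count = 548354040 − 113262534 = 435091506.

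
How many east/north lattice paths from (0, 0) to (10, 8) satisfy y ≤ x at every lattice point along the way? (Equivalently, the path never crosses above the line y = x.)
Number of paths = 11934

By the reflection principle (André's argument), the number of monotone paths to (10, 8) with n ≤ m that never go above y = x is C(18, 10) − C(18, 11) = 43758 − 31824 = 11934.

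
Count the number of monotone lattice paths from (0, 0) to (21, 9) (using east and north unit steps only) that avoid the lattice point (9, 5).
Number of paths = 10663510

Total paths from (0, 0) to (21, 9): C(30, 21) = 14307150. Paths through (9, 5): (paths (0, 0) → (9, 5)) × (paths (9, 5) → (21, 9)) = C(14, 9) · C(16, 12) = 2002 · 1820 = 3643640. Avoidance count = 14307150 − 3643640 = 10663510.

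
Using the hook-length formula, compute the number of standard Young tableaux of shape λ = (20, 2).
# SYT of shape (20, 2) = 209

Hook-length formula: f^λ = n! / Π hook(c), product over all cells c of the Young diagram. For λ = (20, 2), n = 22 boxes. Hook lengths by row (left-to-right, top-to-bottom): [21, 20, 18, 17, 16, 15, 14, 13, 12, 11, 10, 9, 8, 7, 6, 5, 4, 3, 2, 1]; [2, 1]. Product of hooks = 5377993912811520000. So f^λ = 22! / 5377993912811520000 = 1124000727777607680000 / 5377993912811520000 = 209.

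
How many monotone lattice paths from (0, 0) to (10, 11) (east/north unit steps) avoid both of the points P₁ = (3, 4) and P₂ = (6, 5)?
Number of paths = 164976

Inclusion–exclusion. Total paths: C(21, 10) = 352716. Through P₁: C(7, 3)·C(14, 7) = 120120. Through P₂: C(11, 6)·C(10, 4) = 97020. Since P₁ is strictly southwest of P₂, a monotone path through both must visit P₁ then P₂; paths through both = C(7, 3)·C(4, 3)·C(10, 4) = 29400. Avoid both = 352716 − 120120 − 97020 + 29400 = 164976.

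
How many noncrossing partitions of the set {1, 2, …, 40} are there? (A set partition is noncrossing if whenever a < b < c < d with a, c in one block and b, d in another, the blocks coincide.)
C_40 = 2622127042276492108820

These noncrossing partitions are counted by the Catalan number C_n = (1/(n + 1)) · C(2n, n). For n = 40: C_40 = (1/41) · C(80, 40) = 107507208733336176461620/41 = 2622127042276492108820.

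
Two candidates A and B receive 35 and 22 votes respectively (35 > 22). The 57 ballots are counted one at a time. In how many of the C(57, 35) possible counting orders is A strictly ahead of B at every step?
Strict-lead orderings = 795816335698020

Total orderings of the 57 votes with 35 for A: C(57, 35) = 3489348548829780. By the Bertrand ballot formula (Cycle Lemma / reflection principle), the number of orderings in which A is strictly ahead of B throughout is (p − q)/(p + q) · C(p + q, p) = (35 − 22)/(35 + 22) · 3489348548829780 = 795816335698020.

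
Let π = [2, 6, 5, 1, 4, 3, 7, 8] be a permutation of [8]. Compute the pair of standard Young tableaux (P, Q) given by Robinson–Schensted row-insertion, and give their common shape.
P = [1, 3, 7, 8] / [2, 4] / [5] / [6];  Q = [1, 2, 7, 8] / [3, 5] / [4] / [6];  common shape = (4, 2, 1, 1)

Row-insert the values π_1, π_2, … into P one at a time, bumping the leftmost entry strictly greater than the inserted value down to the next row. The recording tableau Q records, in position (i, j), the step at which that cell was added to P.
  Insert 2 (step 1): P = [2];  Q = [1]
  Insert 6 (step 2): P = [2, 6];  Q = [1, 2]
  Insert 5 (step 3): P = [2, 5] / [6];  Q = [1, 2] / [3]
  Insert 1 (step 4): P = [1, 5] / [2] / [6];  Q = [1, 2] / [3] / [4]
  Insert 4 (step 5): P = [1, 4] / [2, 5] / [6];  Q = [1, 2] / [3, 5] / [4]
  Insert 3 (step 6): P = [1, 3] / [2, 4] / [5] / [6];  Q = [1, 2] / [3, 5] / [4] / [6]
  Insert 7 (step 7): P = [1, 3, 7] / [2, 4] / [5] / [6];  Q = [1, 2, 7] / [3, 5] / [4] / [6]
  Insert 8 (step 8): P = [1, 3, 7, 8] / [2, 4] / [5] / [6];  Q = [1, 2, 7, 8] / [3, 5] / [4] / [6]
Final shape: (4, 2, 1, 1).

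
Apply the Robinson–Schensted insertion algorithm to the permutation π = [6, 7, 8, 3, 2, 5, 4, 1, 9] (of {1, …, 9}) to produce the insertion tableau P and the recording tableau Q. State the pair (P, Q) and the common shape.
P = [1, 4, 8, 9] / [2, 5] / [3, 7] / [6];  Q = [1, 2, 3, 9] / [4, 6] / [5, 7] / [8];  common shape = (4, 2, 2, 1)

Row-insert the values π_1, π_2, … into P one at a time, bumping the leftmost entry strictly greater than the inserted value down to the next row. The recording tableau Q records, in position (i, j), the step at which that cell was added to P.
  Insert 6 (step 1): P = [6];  Q = [1]
  Insert 7 (step 2): P = [6, 7];  Q = [1, 2]
  Insert 8 (step 3): P = [6, 7, 8];  Q = [1, 2, 3]
  Insert 3 (step 4): P = [3, 7, 8] / [6];  Q = [1, 2, 3] / [4]
  Insert 2 (step 5): P = [2, 7, 8] / [3] / [6];  Q = [1, 2, 3] / [4] / [5]
  Insert 5 (step 6): P = [2, 5, 8] / [3, 7] / [6];  Q = [1, 2, 3] / [4, 6] / [5]
  Insert 4 (step 7): P = [2, 4, 8] / [3, 5] / [6, 7];  Q = [1, 2, 3] / [4, 6] / [5, 7]
  Insert 1 (step 8): P = [1, 4, 8] / [2, 5] / [3, 7] / [6];  Q = [1, 2, 3] / [4, 6] / [5, 7] / [8]
  Insert 9 (step 9): P = [1, 4, 8, 9] / [2, 5] / [3, 7] / [6];  Q = [1, 2, 3, 9] / [4, 6] / [5, 7] / [8]
Final shape: (4, 2, 2, 1).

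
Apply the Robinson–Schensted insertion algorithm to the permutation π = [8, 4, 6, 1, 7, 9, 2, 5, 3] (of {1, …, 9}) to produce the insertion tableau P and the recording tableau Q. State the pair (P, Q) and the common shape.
P = [1, 2, 3, 9] / [4, 5, 7] / [6] / [8];  Q = [1, 3, 5, 6] / [2, 7, 8] / [4] / [9];  common shape = (4, 3, 1, 1)

Row-insert the values π_1, π_2, … into P one at a time, bumping the leftmost entry strictly greater than the inserted value down to the next row. The recording tableau Q records, in position (i, j), the step at which that cell was added to P.
  Insert 8 (step 1): P = [8];  Q = [1]
  Insert 4 (step 2): P = [4] / [8];  Q = [1] / [2]
  Insert 6 (step 3): P = [4, 6] / [8];  Q = [1, 3] / [2]
  Insert 1 (step 4): P = [1, 6] / [4] / [8];  Q = [1, 3] / [2] / [4]
  Insert 7 (step 5): P = [1, 6, 7] / [4] / [8];  Q = [1, 3, 5] / [2] / [4]
  Insert 9 (step 6): P = [1, 6, 7, 9] / [4] / [8];  Q = [1, 3, 5, 6] / [2] / [4]
  Insert 2 (step 7): P = [1, 2, 7, 9] / [4, 6] / [8];  Q = [1, 3, 5, 6] / [2, 7] / [4]
  Insert 5 (step 8): P = [1, 2, 5, 9] / [4, 6, 7] / [8];  Q = [1, 3, 5, 6] / [2, 7, 8] / [4]
  Insert 3 (step 9): P = [1, 2, 3, 9] / [4, 5, 7] / [6] / [8];  Q = [1, 3, 5, 6] / [2, 7, 8] / [4] / [9]
Final shape: (4, 3, 1, 1).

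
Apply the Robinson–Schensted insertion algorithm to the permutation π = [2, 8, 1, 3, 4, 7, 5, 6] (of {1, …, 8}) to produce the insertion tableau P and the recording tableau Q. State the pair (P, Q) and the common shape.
P = [1, 3, 4, 5, 6] / [2, 7] / [8];  Q = [1, 2, 5, 6, 8] / [3, 4] / [7];  common shape = (5, 2, 1)

Row-insert the values π_1, π_2, … into P one at a time, bumping the leftmost entry strictly greater than the inserted value down to the next row. The recording tableau Q records, in position (i, j), the step at which that cell was added to P.
  Insert 2 (step 1): P = [2];  Q = [1]
  Insert 8 (step 2): P = [2, 8];  Q = [1, 2]
  Insert 1 (step 3): P = [1, 8] / [2];  Q = [1, 2] / [3]
  Insert 3 (step 4): P = [1, 3] / [2, 8];  Q = [1, 2] / [3, 4]
  Insert 4 (step 5): P = [1, 3, 4] / [2, 8];  Q = [1, 2, 5] / [3, 4]
  Insert 7 (step 6): P = [1, 3, 4, 7] / [2, 8];  Q = [1, 2, 5, 6] / [3, 4]
  Insert 5 (step 7): P = [1, 3, 4, 5] / [2, 7] / [8];  Q = [1, 2, 5, 6] / [3, 4] / [7]
  Insert 6 (step 8): P = [1, 3, 4, 5, 6] / [2, 7] / [8];  Q = [1, 2, 5, 6, 8] / [3, 4] / [7]
Final shape: (5, 2, 1).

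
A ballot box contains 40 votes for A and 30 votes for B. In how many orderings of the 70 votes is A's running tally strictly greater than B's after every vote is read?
Strict-lead orderings = 7906820008306215304

Total orderings of the 70 votes with 40 for A: C(70, 40) = 55347740058143507128. By the Bertrand ballot formula (Cycle Lemma / reflection principle), the number of orderings in which A is strictly ahead of B throughout is (p − q)/(p + q) · C(p + q, p) = (40 − 30)/(40 + 30) · 55347740058143507128 = 7906820008306215304.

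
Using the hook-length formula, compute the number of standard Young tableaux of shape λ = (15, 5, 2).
# SYT of shape (15, 5, 2) = 1448370

Hook-length formula: f^λ = n! / Π hook(c), product over all cells c of the Young diagram. For λ = (15, 5, 2), n = 22 boxes. Hook lengths by row (left-to-right, top-to-bottom): [17, 16, 14, 13, 12, 10, 9, 8, 7, 6, 5, 4, 3, 2, 1]; [6, 5, 3, 2, 1]; [2, 1]. Product of hooks = 776045297664000. So f^λ = 22! / 776045297664000 = 1124000727777607680000 / 776045297664000 = 1448370.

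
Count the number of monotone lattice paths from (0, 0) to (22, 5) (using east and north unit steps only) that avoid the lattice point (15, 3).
Number of paths = 51354

Total paths from (0, 0) to (22, 5): C(27, 22) = 80730. Paths through (15, 3): (paths (0, 0) → (15, 3)) × (paths (15, 3) → (22, 5)) = C(18, 15) · C(9, 7) = 816 · 36 = 29376. Avoidance count = 80730 − 29376 = 51354.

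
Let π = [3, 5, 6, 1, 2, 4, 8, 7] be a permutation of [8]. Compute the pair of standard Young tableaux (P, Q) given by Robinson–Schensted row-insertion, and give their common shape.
P = [1, 2, 4, 7] / [3, 5, 6, 8];  Q = [1, 2, 3, 7] / [4, 5, 6, 8];  common shape = (4, 4)

Row-insert the values π_1, π_2, … into P one at a time, bumping the leftmost entry strictly greater than the inserted value down to the next row. The recording tableau Q records, in position (i, j), the step at which that cell was added to P.
  Insert 3 (step 1): P = [3];  Q = [1]
  Insert 5 (step 2): P = [3, 5];  Q = [1, 2]
  Insert 6 (step 3): P = [3, 5, 6];  Q = [1, 2, 3]
  Insert 1 (step 4): P = [1, 5, 6] / [3];  Q = [1, 2, 3] / [4]
  Insert 2 (step 5): P = [1, 2, 6] / [3, 5];  Q = [1, 2, 3] / [4, 5]
  Insert 4 (step 6): P = [1, 2, 4] / [3, 5, 6];  Q = [1, 2, 3] / [4, 5, 6]
  Insert 8 (step 7): P = [1, 2, 4, 8] / [3, 5, 6];  Q = [1, 2, 3, 7] / [4, 5, 6]
  Insert 7 (step 8): P = [1, 2, 4, 7] / [3, 5, 6, 8];  Q = [1, 2, 3, 7] / [4, 5, 6, 8]
Final shape: (4, 4).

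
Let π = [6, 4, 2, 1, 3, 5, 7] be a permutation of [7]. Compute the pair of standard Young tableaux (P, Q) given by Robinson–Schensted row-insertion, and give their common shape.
P = [1, 3, 5, 7] / [2] / [4] / [6];  Q = [1, 5, 6, 7] / [2] / [3] / [4];  common shape = (4, 1, 1, 1)

Row-insert the values π_1, π_2, … into P one at a time, bumping the leftmost entry strictly greater than the inserted value down to the next row. The recording tableau Q records, in position (i, j), the step at which that cell was added to P.
  Insert 6 (step 1): P = [6];  Q = [1]
  Insert 4 (step 2): P = [4] / [6];  Q = [1] / [2]
  Insert 2 (step 3): P = [2] / [4] / [6];  Q = [1] / [2] / [3]
  Insert 1 (step 4): P = [1] / [2] / [4] / [6];  Q = [1] / [2] / [3] / [4]
  Insert 3 (step 5): P = [1, 3] / [2] / [4] / [6];  Q = [1, 5] / [2] / [3] / [4]
  Insert 5 (step 6): P = [1, 3, 5] / [2] / [4] / [6];  Q = [1, 5, 6] / [2] / [3] / [4]
  Insert 7 (step 7): P = [1, 3, 5, 7] / [2] / [4] / [6];  Q = [1, 5, 6, 7] / [2] / [3] / [4]
Final shape: (4, 1, 1, 1).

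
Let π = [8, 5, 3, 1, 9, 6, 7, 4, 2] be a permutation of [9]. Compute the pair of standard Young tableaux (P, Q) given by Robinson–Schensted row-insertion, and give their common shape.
P = [1, 2, 7] / [3, 4] / [5, 6] / [8, 9];  Q = [1, 5, 7] / [2, 6] / [3, 8] / [4, 9];  common shape = (3, 2, 2, 2)

Row-insert the values π_1, π_2, … into P one at a time, bumping the leftmost entry strictly greater than the inserted value down to the next row. The recording tableau Q records, in position (i, j), the step at which that cell was added to P.
  Insert 8 (step 1): P = [8];  Q = [1]
  Insert 5 (step 2): P = [5] / [8];  Q = [1] / [2]
  Insert 3 (step 3): P = [3] / [5] / [8];  Q = [1] / [2] / [3]
  Insert 1 (step 4): P = [1] / [3] / [5] / [8];  Q = [1] / [2] / [3] / [4]
  Insert 9 (step 5): P = [1, 9] / [3] / [5] / [8];  Q = [1, 5] / [2] / [3] / [4]
  Insert 6 (step 6): P = [1, 6] / [3, 9] / [5] / [8];  Q = [1, 5] / [2, 6] / [3] / [4]
  Insert 7 (step 7): P = [1, 6, 7] / [3, 9] / [5] / [8];  Q = [1, 5, 7] / [2, 6] / [3] / [4]
  Insert 4 (step 8): P = [1, 4, 7] / [3, 6] / [5, 9] / [8];  Q = [1, 5, 7] / [2, 6] / [3, 8] / [4]
  Insert 2 (step 9): P = [1, 2, 7] / [3, 4] / [5, 6] / [8, 9];  Q = [1, 5, 7] / [2, 6] / [3, 8] / [4, 9]
Final shape: (3, 2, 2, 2).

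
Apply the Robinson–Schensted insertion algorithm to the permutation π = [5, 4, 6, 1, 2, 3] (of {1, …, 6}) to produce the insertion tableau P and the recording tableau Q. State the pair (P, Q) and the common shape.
P = [1, 2, 3] / [4, 6] / [5];  Q = [1, 3, 6] / [2, 5] / [4];  common shape = (3, 2, 1)

Row-insert the values π_1, π_2, … into P one at a time, bumping the leftmost entry strictly greater than the inserted value down to the next row. The recording tableau Q records, in position (i, j), the step at which that cell was added to P.
  Insert 5 (step 1): P = [5];  Q = [1]
  Insert 4 (step 2): P = [4] / [5];  Q = [1] / [2]
  Insert 6 (step 3): P = [4, 6] / [5];  Q = [1, 3] / [2]
  Insert 1 (step 4): P = [1, 6] / [4] / [5];  Q = [1, 3] / [2] / [4]
  Insert 2 (step 5): P = [1, 2] / [4, 6] / [5];  Q = [1, 3] / [2, 5] / [4]
  Insert 3 (step 6): P = [1, 2, 3] / [4, 6] / [5];  Q = [1, 3, 6] / [2, 5] / [4]
Final shape: (3, 2, 1).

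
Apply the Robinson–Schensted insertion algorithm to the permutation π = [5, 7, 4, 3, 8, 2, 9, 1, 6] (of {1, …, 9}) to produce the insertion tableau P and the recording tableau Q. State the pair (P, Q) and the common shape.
P = [1, 6, 8, 9] / [2, 7] / [3] / [4] / [5];  Q = [1, 2, 5, 7] / [3, 9] / [4] / [6] / [8];  common shape = (4, 2, 1, 1, 1)

Row-insert the values π_1, π_2, … into P one at a time, bumping the leftmost entry strictly greater than the inserted value down to the next row. The recording tableau Q records, in position (i, j), the step at which that cell was added to P.
  Insert 5 (step 1): P = [5];  Q = [1]
  Insert 7 (step 2): P = [5, 7];  Q = [1, 2]
  Insert 4 (step 3): P = [4, 7] / [5];  Q = [1, 2] / [3]
  Insert 3 (step 4): P = [3, 7] / [4] / [5];  Q = [1, 2] / [3] / [4]
  Insert 8 (step 5): P = [3, 7, 8] / [4] / [5];  Q = [1, 2, 5] / [3] / [4]
  Insert 2 (step 6): P = [2, 7, 8] / [3] / [4] / [5];  Q = [1, 2, 5] / [3] / [4] / [6]
  Insert 9 (step 7): P = [2, 7, 8, 9] / [3] / [4] / [5];  Q = [1, 2, 5, 7] / [3] / [4] / [6]
  Insert 1 (step 8): P = [1, 7, 8, 9] / [2] / [3] / [4] / [5];  Q = [1, 2, 5, 7] / [3] / [4] / [6] / [8]
  Insert 6 (step 9): P = [1, 6, 8, 9] / [2, 7] / [3] / [4] / [5];  Q = [1, 2, 5, 7] / [3, 9] / [4] / [6] / [8]
Final shape: (4, 2, 1, 1, 1).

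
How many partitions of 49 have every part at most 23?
p(49, parts ≤ 23) = 164230

Use the recurrence p(n, m) = p(n, m−1) + p(n−m, m): either the largest part is < m (count p(n, m−1)) or the largest part is exactly m (remove one copy of m, count p(n−m, m)). With p(0, ·) = 1 this gives p(49, parts ≤ 23) = 164230. (By conjugating Young diagrams, this also counts partitions of 49 into at most 23 parts.)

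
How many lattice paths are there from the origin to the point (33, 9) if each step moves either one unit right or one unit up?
Number of paths = 445891810

A monotone lattice path from (0, 0) to (33, 9) consists of 33 east steps and 9 north steps in some order, so it is determined by which 33 of the 42 steps are east. The count is C(42, 33) = 445891810.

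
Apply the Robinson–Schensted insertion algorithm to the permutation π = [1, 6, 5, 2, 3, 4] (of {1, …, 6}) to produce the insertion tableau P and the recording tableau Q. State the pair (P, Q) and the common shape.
P = [1, 2, 3, 4] / [5] / [6];  Q = [1, 2, 5, 6] / [3] / [4];  common shape = (4, 1, 1)

Row-insert the values π_1, π_2, … into P one at a time, bumping the leftmost entry strictly greater than the inserted value down to the next row. The recording tableau Q records, in position (i, j), the step at which that cell was added to P.
  Insert 1 (step 1): P = [1];  Q = [1]
  Insert 6 (step 2): P = [1, 6];  Q = [1, 2]
  Insert 5 (step 3): P = [1, 5] / [6];  Q = [1, 2] / [3]
  Insert 2 (step 4): P = [1, 2] / [5] / [6];  Q = [1, 2] / [3] / [4]
  Insert 3 (step 5): P = [1, 2, 3] / [5] / [6];  Q = [1, 2, 5] / [3] / [4]
  Insert 4 (step 6): P = [1, 2, 3, 4] / [5] / [6];  Q = [1, 2, 5, 6] / [3] / [4]
Final shape: (4, 1, 1).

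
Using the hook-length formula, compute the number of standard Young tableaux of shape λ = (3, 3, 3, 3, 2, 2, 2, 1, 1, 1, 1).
# SYT of shape (3, 3, 3, 3, 2, 2, 2, 1, 1, 1, 1) = 33575850

Hook-length formula: f^λ = n! / Π hook(c), product over all cells c of the Young diagram. For λ = (3, 3, 3, 3, 2, 2, 2, 1, 1, 1, 1), n = 22 boxes. Hook lengths by row (left-to-right, top-to-bottom): [13, 8, 4]; [12, 7, 3]; [11, 6, 2]; [10, 5, 1]; [8, 3]; [7, 2]; [6, 1]; [4]; [3]; [2]; [1]. Product of hooks = 33476463820800. So f^λ = 22! / 33476463820800 = 1124000727777607680000 / 33476463820800 = 33575850.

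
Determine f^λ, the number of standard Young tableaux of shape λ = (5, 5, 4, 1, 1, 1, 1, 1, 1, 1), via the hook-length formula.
# SYT of shape (5, 5, 4, 1, 1, 1, 1, 1, 1, 1) = 58605120

Hook-length formula: f^λ = n! / Π hook(c), product over all cells c of the Young diagram. For λ = (5, 5, 4, 1, 1, 1, 1, 1, 1, 1), n = 21 boxes. Hook lengths by row (left-to-right, top-to-bottom): [14, 6, 5, 4, 2]; [13, 5, 4, 3, 1]; [11, 3, 2, 1]; [7]; [6]; [5]; [4]; [3]; [2]; [1]. Product of hooks = 871782912000. So f^λ = 21! / 871782912000 = 51090942171709440000 / 871782912000 = 58605120.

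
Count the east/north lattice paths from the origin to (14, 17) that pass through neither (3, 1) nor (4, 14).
Number of paths = 212171801

Inclusion–exclusion. Total paths: C(31, 14) = 265182525. Through P₁: C(4, 3)·C(27, 11) = 52151580. Through P₂: C(18, 4)·C(13, 10) = 875160. Since P₁ is strictly southwest of P₂, a monotone path through both must visit P₁ then P₂; paths through both = C(4, 3)·C(14, 1)·C(13, 10) = 16016. Avoid both = 265182525 − 52151580 − 875160 + 16016 = 212171801.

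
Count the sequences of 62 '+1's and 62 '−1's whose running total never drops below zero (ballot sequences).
C_62 = 24139737743045626825711458546273312

These ballot sequences are counted by the Catalan number C_n = (1/(n + 1)) · C(2n, n). For n = 62: C_62 = (1/63) · C(124, 62) = 1520803477811874490019821888415218656/63 = 24139737743045626825711458546273312.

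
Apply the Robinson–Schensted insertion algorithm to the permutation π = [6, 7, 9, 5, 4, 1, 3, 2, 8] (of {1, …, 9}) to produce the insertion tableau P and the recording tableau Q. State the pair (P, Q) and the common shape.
P = [1, 2, 8] / [3, 7, 9] / [4] / [5] / [6];  Q = [1, 2, 3] / [4, 7, 9] / [5] / [6] / [8];  common shape = (3, 3, 1, 1, 1)

Row-insert the values π_1, π_2, … into P one at a time, bumping the leftmost entry strictly greater than the inserted value down to the next row. The recording tableau Q records, in position (i, j), the step at which that cell was added to P.
  Insert 6 (step 1): P = [6];  Q = [1]
  Insert 7 (step 2): P = [6, 7];  Q = [1, 2]
  Insert 9 (step 3): P = [6, 7, 9];  Q = [1, 2, 3]
  Insert 5 (step 4): P = [5, 7, 9] / [6];  Q = [1, 2, 3] / [4]
  Insert 4 (step 5): P = [4, 7, 9] / [5] / [6];  Q = [1, 2, 3] / [4] / [5]
  Insert 1 (step 6): P = [1, 7, 9] / [4] / [5] / [6];  Q = [1, 2, 3] / [4] / [5] / [6]
  Insert 3 (step 7): P = [1, 3, 9] / [4, 7] / [5] / [6];  Q = [1, 2, 3] / [4, 7] / [5] / [6]
  Insert 2 (step 8): P = [1, 2, 9] / [3, 7] / [4] / [5] / [6];  Q = [1, 2, 3] / [4, 7] / [5] / [6] / [8]
  Insert 8 (step 9): P = [1, 2, 8] / [3, 7, 9] / [4] / [5] / [6];  Q = [1, 2, 3] / [4, 7, 9] / [5] / [6] / [8]
Final shape: (3, 3, 1, 1, 1).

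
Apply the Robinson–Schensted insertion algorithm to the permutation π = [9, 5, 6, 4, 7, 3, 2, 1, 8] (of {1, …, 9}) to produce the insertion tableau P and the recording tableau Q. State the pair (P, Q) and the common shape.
P = [1, 6, 7, 8] / [2] / [3] / [4] / [5] / [9];  Q = [1, 3, 5, 9] / [2] / [4] / [6] / [7] / [8];  common shape = (4, 1, 1, 1, 1, 1)

Row-insert the values π_1, π_2, … into P one at a time, bumping the leftmost entry strictly greater than the inserted value down to the next row. The recording tableau Q records, in position (i, j), the step at which that cell was added to P.
  Insert 9 (step 1): P = [9];  Q = [1]
  Insert 5 (step 2): P = [5] / [9];  Q = [1] / [2]
  Insert 6 (step 3): P = [5, 6] / [9];  Q = [1, 3] / [2]
  Insert 4 (step 4): P = [4, 6] / [5] / [9];  Q = [1, 3] / [2] / [4]
  Insert 7 (step 5): P = [4, 6, 7] / [5] / [9];  Q = [1, 3, 5] / [2] / [4]
  Insert 3 (step 6): P = [3, 6, 7] / [4] / [5] / [9];  Q = [1, 3, 5] / [2] / [4] / [6]
  Insert 2 (step 7): P = [2, 6, 7] / [3] / [4] / [5] / [9];  Q = [1, 3, 5] / [2] / [4] / [6] / [7]
  Insert 1 (step 8): P = [1, 6, 7] / [2] / [3] / [4] / [5] / [9];  Q = [1, 3, 5] / [2] / [4] / [6] / [7] / [8]
  Insert 8 (step 9): P = [1, 6, 7, 8] / [2] / [3] / [4] / [5] / [9];  Q = [1, 3, 5, 9] / [2] / [4] / [6] / [7] / [8]
Final shape: (4, 1, 1, 1, 1, 1).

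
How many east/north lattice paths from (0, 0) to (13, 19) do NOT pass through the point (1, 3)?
Number of paths = 225686580

Total paths from (0, 0) to (13, 19): C(32, 13) = 347373600. Paths through (1, 3): (paths (0, 0) → (1, 3)) × (paths (1, 3) → (13, 19)) = C(4, 1) · C(28, 12) = 4 · 30421755 = 121687020. Avoidance count = 347373600 − 121687020 = 225686580.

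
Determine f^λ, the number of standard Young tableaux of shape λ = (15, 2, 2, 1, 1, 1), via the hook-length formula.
# SYT of shape (15, 2, 2, 1, 1, 1) = 1566873

Hook-length formula: f^λ = n! / Π hook(c), product over all cells c of the Young diagram. For λ = (15, 2, 2, 1, 1, 1), n = 22 boxes. Hook lengths by row (left-to-right, top-to-bottom): [20, 16, 13, 12, 11, 10, 9, 8, 7, 6, 5, 4, 3, 2, 1]; [6, 2]; [5, 1]; [3]; [2]; [1]. Product of hooks = 717352796160000. So f^λ = 22! / 717352796160000 = 1124000727777607680000 / 717352796160000 = 1566873.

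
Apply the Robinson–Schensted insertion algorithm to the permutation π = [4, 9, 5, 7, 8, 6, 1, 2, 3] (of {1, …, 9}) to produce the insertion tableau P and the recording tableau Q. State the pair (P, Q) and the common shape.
P = [1, 2, 3, 8] / [4, 5, 6] / [7] / [9];  Q = [1, 2, 4, 5] / [3, 8, 9] / [6] / [7];  common shape = (4, 3, 1, 1)

Row-insert the values π_1, π_2, … into P one at a time, bumping the leftmost entry strictly greater than the inserted value down to the next row. The recording tableau Q records, in position (i, j), the step at which that cell was added to P.
  Insert 4 (step 1): P = [4];  Q = [1]
  Insert 9 (step 2): P = [4, 9];  Q = [1, 2]
  Insert 5 (step 3): P = [4, 5] / [9];  Q = [1, 2] / [3]
  Insert 7 (step 4): P = [4, 5, 7] / [9];  Q = [1, 2, 4] / [3]
  Insert 8 (step 5): P = [4, 5, 7, 8] / [9];  Q = [1, 2, 4, 5] / [3]
  Insert 6 (step 6): P = [4, 5, 6, 8] / [7] / [9];  Q = [1, 2, 4, 5] / [3] / [6]
  Insert 1 (step 7): P = [1, 5, 6, 8] / [4] / [7] / [9];  Q = [1, 2, 4, 5] / [3] / [6] / [7]
  Insert 2 (step 8): P = [1, 2, 6, 8] / [4, 5] / [7] / [9];  Q = [1, 2, 4, 5] / [3, 8] / [6] / [7]
  Insert 3 (step 9): P = [1, 2, 3, 8] / [4, 5, 6] / [7] / [9];  Q = [1, 2, 4, 5] / [3, 8, 9] / [6] / [7]
Final shape: (4, 3, 1, 1).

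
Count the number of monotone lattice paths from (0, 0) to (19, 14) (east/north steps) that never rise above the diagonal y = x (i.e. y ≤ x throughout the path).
Number of paths = 245642760

By the reflection principle (André's argument), the number of monotone paths to (19, 14) with n ≤ m that never go above y = x is C(33, 19) − C(33, 20) = 818809200 − 573166440 = 245642760.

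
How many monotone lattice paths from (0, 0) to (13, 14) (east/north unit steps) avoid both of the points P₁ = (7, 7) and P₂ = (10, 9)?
Number of paths = 10917740

Inclusion–exclusion. Total paths: C(27, 13) = 20058300. Through P₁: C(14, 7)·C(13, 6) = 5889312. Through P₂: C(19, 10)·C(8, 3) = 5173168. Since P₁ is strictly southwest of P₂, a monotone path through both must visit P₁ then P₂; paths through both = C(14, 7)·C(5, 3)·C(8, 3) = 1921920. Avoid both = 20058300 − 5889312 − 5173168 + 1921920 = 10917740.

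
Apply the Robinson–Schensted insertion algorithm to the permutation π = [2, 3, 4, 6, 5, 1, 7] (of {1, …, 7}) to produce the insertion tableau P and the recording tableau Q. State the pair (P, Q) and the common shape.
P = [1, 3, 4, 5, 7] / [2] / [6];  Q = [1, 2, 3, 4, 7] / [5] / [6];  common shape = (5, 1, 1)

Row-insert the values π_1, π_2, … into P one at a time, bumping the leftmost entry strictly greater than the inserted value down to the next row. The recording tableau Q records, in position (i, j), the step at which that cell was added to P.
  Insert 2 (step 1): P = [2];  Q = [1]
  Insert 3 (step 2): P = [2, 3];  Q = [1, 2]
  Insert 4 (step 3): P = [2, 3, 4];  Q = [1, 2, 3]
  Insert 6 (step 4): P = [2, 3, 4, 6];  Q = [1, 2, 3, 4]
  Insert 5 (step 5): P = [2, 3, 4, 5] / [6];  Q = [1, 2, 3, 4] / [5]
  Insert 1 (step 6): P = [1, 3, 4, 5] / [2] / [6];  Q = [1, 2, 3, 4] / [5] / [6]
  Insert 7 (step 7): P = [1, 3, 4, 5, 7] / [2] / [6];  Q = [1, 2, 3, 4, 7] / [5] / [6]
Final shape: (5, 1, 1).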